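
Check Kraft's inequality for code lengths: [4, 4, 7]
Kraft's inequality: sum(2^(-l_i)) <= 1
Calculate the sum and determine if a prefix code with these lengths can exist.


Sum = 2^(-4) + 2^(-4) + 2^(-7)
    = 0.0625 + 0.0625 + 0.0078125
    = 17/128 = 0.1328125
Since 0.1328125 <= 1, Kraft's inequality IS satisfied.
A prefix code with these lengths CAN exist.

Kraft sum = 0.1328125. Satisfied.


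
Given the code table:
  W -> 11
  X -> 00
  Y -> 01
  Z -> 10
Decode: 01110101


Decoding:
01 -> Y
11 -> W
01 -> Y
01 -> Y


Result: YWYY


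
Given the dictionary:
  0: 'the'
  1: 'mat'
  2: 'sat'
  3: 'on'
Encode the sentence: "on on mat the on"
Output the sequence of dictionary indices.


Look up each word in the dictionary:
  'on' -> 3
  'on' -> 3
  'mat' -> 1
  'the' -> 0
  'on' -> 3

Encoded: [3, 3, 1, 0, 3]


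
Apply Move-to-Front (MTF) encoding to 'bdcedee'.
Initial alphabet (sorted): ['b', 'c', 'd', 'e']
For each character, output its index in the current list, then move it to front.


MTF encoding:
'b': index 0 in ['b', 'c', 'd', 'e'] -> ['b', 'c', 'd', 'e']
'd': index 2 in ['b', 'c', 'd', 'e'] -> ['d', 'b', 'c', 'e']
'c': index 2 in ['d', 'b', 'c', 'e'] -> ['c', 'd', 'b', 'e']
'e': index 3 in ['c', 'd', 'b', 'e'] -> ['e', 'c', 'd', 'b']
'd': index 2 in ['e', 'c', 'd', 'b'] -> ['d', 'e', 'c', 'b']
'e': index 1 in ['d', 'e', 'c', 'b'] -> ['e', 'd', 'c', 'b']
'e': index 0 in ['e', 'd', 'c', 'b'] -> ['e', 'd', 'c', 'b']


Output: [0, 2, 2, 3, 2, 1, 0]


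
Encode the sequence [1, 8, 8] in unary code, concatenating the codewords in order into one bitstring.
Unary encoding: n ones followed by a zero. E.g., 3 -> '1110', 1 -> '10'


Encode each number as n ones followed by a terminating 0:
  1 -> 10 (2 bits)
  8 -> 111111110 (9 bits)
  8 -> 111111110 (9 bits)
Total length = 2 + 9 + 9 = 20 bits.

Unary([1, 8, 8]) = 10111111110111111110 (20 bits)


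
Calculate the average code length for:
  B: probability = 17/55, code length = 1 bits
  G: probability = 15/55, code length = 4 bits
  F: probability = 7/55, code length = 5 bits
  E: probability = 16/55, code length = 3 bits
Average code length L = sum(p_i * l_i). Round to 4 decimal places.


Weighted contributions p_i * l_i:
  B: (17/55) * 1 = 17/55
  G: (15/55) * 4 = 60/55
  F: (7/55) * 5 = 35/55
  E: (16/55) * 3 = 48/55
Sum = (17 + 60 + 35 + 48)/55 = 160/55

L = 160/55 = 2.9091 bits/symbol


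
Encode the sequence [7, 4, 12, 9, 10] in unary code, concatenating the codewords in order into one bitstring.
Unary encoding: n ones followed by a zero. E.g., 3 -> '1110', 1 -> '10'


Encode each number as n ones followed by a terminating 0:
  7 -> 11111110 (8 bits)
  4 -> 11110 (5 bits)
  12 -> 1111111111110 (13 bits)
  9 -> 1111111110 (10 bits)
  10 -> 11111111110 (11 bits)
Total length = 8 + 5 + 13 + 10 + 11 = 47 bits.

Unary([7, 4, 12, 9, 10]) = 11111110111101111111111110111111111011111111110 (47 bits)


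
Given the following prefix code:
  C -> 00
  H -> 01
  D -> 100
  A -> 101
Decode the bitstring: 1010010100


Decoding step by step:
Bits 101 -> A
Bits 00 -> C
Bits 101 -> A
Bits 00 -> C


Decoded message: ACAC


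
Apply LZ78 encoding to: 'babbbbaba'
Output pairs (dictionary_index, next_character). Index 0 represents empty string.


LZ78 encoding steps:
Dictionary: {0: ''}
Step 1: w='' (idx 0), next='b' -> output (0, 'b'), add 'b' as idx 1
Step 2: w='' (idx 0), next='a' -> output (0, 'a'), add 'a' as idx 2
Step 3: w='b' (idx 1), next='b' -> output (1, 'b'), add 'bb' as idx 3
Step 4: w='bb' (idx 3), next='a' -> output (3, 'a'), add 'bba' as idx 4
Step 5: w='b' (idx 1), next='a' -> output (1, 'a'), add 'ba' as idx 5


Encoded: [(0, 'b'), (0, 'a'), (1, 'b'), (3, 'a'), (1, 'a')]


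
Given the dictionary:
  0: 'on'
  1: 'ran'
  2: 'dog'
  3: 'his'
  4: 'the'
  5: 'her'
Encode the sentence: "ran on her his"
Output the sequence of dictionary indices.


Look up each word in the dictionary:
  'ran' -> 1
  'on' -> 0
  'her' -> 5
  'his' -> 3

Encoded: [1, 0, 5, 3]


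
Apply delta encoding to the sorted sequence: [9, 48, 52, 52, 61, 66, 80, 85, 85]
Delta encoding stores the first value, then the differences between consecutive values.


First value: 9
Deltas:
  48 - 9 = 39
  52 - 48 = 4
  52 - 52 = 0
  61 - 52 = 9
  66 - 61 = 5
  80 - 66 = 14
  85 - 80 = 5
  85 - 85 = 0


Delta encoded: [9, 39, 4, 0, 9, 5, 14, 5, 0]


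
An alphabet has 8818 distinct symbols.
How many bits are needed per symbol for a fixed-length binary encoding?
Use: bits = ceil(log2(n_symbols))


log2(8818) = 13.1062
Bracket: 2^13 = 8192 < 8818 <= 2^14 = 16384
So ceil(log2(8818)) = 14

bits = ceil(log2(8818)) = ceil(13.1062) = 14 bits


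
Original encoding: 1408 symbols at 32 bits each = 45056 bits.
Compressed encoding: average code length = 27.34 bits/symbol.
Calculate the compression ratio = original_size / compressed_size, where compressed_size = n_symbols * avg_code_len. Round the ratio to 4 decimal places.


original_size = n_symbols * orig_bits = 1408 * 32 = 45056 bits
compressed_size = n_symbols * avg_code_len = 1408 * 27.34 = 38494.72 bits
ratio = original_size / compressed_size = 45056 / 38494.72 = 1.1704

Compression ratio = 1.1704


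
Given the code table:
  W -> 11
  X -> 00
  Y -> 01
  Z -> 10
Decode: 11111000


Decoding:
11 -> W
11 -> W
10 -> Z
00 -> X


Result: WWZX


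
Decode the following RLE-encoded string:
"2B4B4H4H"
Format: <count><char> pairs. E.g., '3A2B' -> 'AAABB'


Expanding each <count><char> pair:
  2B -> 'BB'
  4B -> 'BBBB'
  4H -> 'HHHH'
  4H -> 'HHHH'

Decoded = BBBBBBHHHHHHHH


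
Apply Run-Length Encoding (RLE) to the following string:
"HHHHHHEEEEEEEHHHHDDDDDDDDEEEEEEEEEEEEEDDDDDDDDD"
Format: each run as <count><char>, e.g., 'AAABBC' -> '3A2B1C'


Scanning runs left to right:
  i=0: run of 'H' x 6 -> '6H'
  i=6: run of 'E' x 7 -> '7E'
  i=13: run of 'H' x 4 -> '4H'
  i=17: run of 'D' x 8 -> '8D'
  i=25: run of 'E' x 13 -> '13E'
  i=38: run of 'D' x 9 -> '9D'

RLE = 6H7E4H8D13E9D


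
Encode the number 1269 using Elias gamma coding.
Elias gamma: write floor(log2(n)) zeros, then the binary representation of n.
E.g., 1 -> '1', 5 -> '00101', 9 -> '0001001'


num_bits = floor(log2(1269)) + 1 = 11
leading_zeros = num_bits - 1 = 10
binary(1269) = 10011110101

Elias gamma(1269) = '0000000000' + '10011110101' = 000000000010011110101 (21 bits)


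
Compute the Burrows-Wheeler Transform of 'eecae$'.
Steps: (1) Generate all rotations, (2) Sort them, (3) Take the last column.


Rotations (sorted):
  0: $eecae -> last char: e
  1: ae$eec -> last char: c
  2: cae$ee -> last char: e
  3: e$eeca -> last char: a
  4: ecae$e -> last char: e
  5: eecae$ -> last char: $


BWT = eceae$


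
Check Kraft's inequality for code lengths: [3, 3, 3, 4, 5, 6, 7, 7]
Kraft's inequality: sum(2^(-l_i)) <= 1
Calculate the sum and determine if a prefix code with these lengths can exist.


Sum = 2^(-3) + 2^(-3) + 2^(-3) + 2^(-4) + 2^(-5) + 2^(-6) + 2^(-7) + 2^(-7)
    = 0.125 + 0.125 + 0.125 + 0.0625 + 0.03125 + 0.015625 + 0.0078125 + 0.0078125
    = 64/128 = 0.5
Since 0.5 <= 1, Kraft's inequality IS satisfied.
A prefix code with these lengths CAN exist.

Kraft sum = 0.5. Satisfied.


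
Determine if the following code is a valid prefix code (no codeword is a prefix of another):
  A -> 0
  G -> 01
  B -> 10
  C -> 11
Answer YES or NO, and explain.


Checking each pair (does one codeword prefix another?):
  A='0' vs G='01': prefix -- VIOLATION

NO -- this is NOT a valid prefix code. A (0) is a prefix of G (01).


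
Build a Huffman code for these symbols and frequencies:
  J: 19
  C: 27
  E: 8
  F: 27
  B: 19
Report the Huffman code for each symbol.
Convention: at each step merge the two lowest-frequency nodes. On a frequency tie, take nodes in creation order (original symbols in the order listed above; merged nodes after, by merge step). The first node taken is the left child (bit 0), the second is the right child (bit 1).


Huffman tree construction:
Step 1: Merge E(8) + J(19) = 27
Step 2: Merge B(19) + C(27) = 46
Step 3: Merge F(27) + (E+J)(27) = 54
Step 4: Merge (B+C)(46) + (F+(E+J))(54) = 100
Read each symbol's code off the tree from the root (left child = 0, right child = 1).

Codes:
  J: 111 (length 3)
  C: 01 (length 2)
  E: 110 (length 3)
  F: 10 (length 2)
  B: 00 (length 2)
Average code length: 227/100 = 2.2700 bits/symbol


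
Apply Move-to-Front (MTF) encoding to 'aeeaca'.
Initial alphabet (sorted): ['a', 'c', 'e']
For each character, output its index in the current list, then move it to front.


MTF encoding:
'a': index 0 in ['a', 'c', 'e'] -> ['a', 'c', 'e']
'e': index 2 in ['a', 'c', 'e'] -> ['e', 'a', 'c']
'e': index 0 in ['e', 'a', 'c'] -> ['e', 'a', 'c']
'a': index 1 in ['e', 'a', 'c'] -> ['a', 'e', 'c']
'c': index 2 in ['a', 'e', 'c'] -> ['c', 'a', 'e']
'a': index 1 in ['c', 'a', 'e'] -> ['a', 'c', 'e']


Output: [0, 2, 0, 1, 2, 1]


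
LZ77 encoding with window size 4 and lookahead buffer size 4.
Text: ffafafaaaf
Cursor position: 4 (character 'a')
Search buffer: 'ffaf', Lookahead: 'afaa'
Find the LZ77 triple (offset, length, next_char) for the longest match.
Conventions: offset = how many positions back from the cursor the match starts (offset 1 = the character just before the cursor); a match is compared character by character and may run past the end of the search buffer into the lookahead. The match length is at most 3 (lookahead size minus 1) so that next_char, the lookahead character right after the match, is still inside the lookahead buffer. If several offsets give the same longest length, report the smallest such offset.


Try each offset into the search buffer:
  offset=1 (pos 3, char 'f'): match length 0
  offset=2 (pos 2, char 'a'): match length 3
  offset=3 (pos 1, char 'f'): match length 0
  offset=4 (pos 0, char 'f'): match length 0
Longest match has length 3 at offset 2.
next_char = character at position 4 + 3 = 7 -> 'a'

Best match: offset=2, length=3 (matching 'afa' starting at position 2)
LZ77 triple: (2, 3, 'a')


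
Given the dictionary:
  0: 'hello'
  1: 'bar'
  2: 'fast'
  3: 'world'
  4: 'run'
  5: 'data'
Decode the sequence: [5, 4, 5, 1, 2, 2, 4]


Look up each index in the dictionary:
  5 -> 'data'
  4 -> 'run'
  5 -> 'data'
  1 -> 'bar'
  2 -> 'fast'
  2 -> 'fast'
  4 -> 'run'

Decoded: "data run data bar fast fast run"


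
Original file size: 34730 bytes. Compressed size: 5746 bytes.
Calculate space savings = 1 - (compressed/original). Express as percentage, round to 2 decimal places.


ratio = compressed/original = 5746/34730 = 0.165448
savings = 1 - ratio = 1 - 0.165448 = 0.834552
as a percentage: 0.834552 * 100 = 83.46%

Space savings = 1 - 5746/34730 = 83.46%


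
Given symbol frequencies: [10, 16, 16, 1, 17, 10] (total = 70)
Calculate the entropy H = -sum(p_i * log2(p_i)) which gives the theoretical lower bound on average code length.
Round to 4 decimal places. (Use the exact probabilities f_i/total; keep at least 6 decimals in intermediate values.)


Per-symbol terms -p_i * log2(p_i) with p_i = f_i/70:
  p = 10/70 = 0.142857: log2(p) = -2.807355, -p*log2(p) = 0.401051
  p = 16/70 = 0.228571: log2(p) = -2.129283, -p*log2(p) = 0.486693
  p = 16/70 = 0.228571: log2(p) = -2.129283, -p*log2(p) = 0.486693
  p = 1/70 = 0.014286: log2(p) = -6.129283, -p*log2(p) = 0.087561
  p = 17/70 = 0.242857: log2(p) = -2.041820, -p*log2(p) = 0.495871
  p = 10/70 = 0.142857: log2(p) = -2.807355, -p*log2(p) = 0.401051
H = 0.401051 + 0.486693 + 0.486693 + 0.087561 + 0.495871 + 0.401051 = 2.358920

H = 2.3589 bits/symbol


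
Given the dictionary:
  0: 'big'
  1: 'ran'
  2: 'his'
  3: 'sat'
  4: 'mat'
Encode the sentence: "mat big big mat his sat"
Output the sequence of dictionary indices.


Look up each word in the dictionary:
  'mat' -> 4
  'big' -> 0
  'big' -> 0
  'mat' -> 4
  'his' -> 2
  'sat' -> 3

Encoded: [4, 0, 0, 4, 2, 3]


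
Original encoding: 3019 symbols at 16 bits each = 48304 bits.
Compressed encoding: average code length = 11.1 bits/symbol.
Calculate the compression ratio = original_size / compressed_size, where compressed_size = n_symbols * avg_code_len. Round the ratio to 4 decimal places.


original_size = n_symbols * orig_bits = 3019 * 16 = 48304 bits
compressed_size = n_symbols * avg_code_len = 3019 * 11.1 = 33510.9 bits
ratio = original_size / compressed_size = 48304 / 33510.9 = 1.4414

Compression ratio = 1.4414


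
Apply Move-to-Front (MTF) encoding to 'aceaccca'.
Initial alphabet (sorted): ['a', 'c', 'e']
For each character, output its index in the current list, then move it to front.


MTF encoding:
'a': index 0 in ['a', 'c', 'e'] -> ['a', 'c', 'e']
'c': index 1 in ['a', 'c', 'e'] -> ['c', 'a', 'e']
'e': index 2 in ['c', 'a', 'e'] -> ['e', 'c', 'a']
'a': index 2 in ['e', 'c', 'a'] -> ['a', 'e', 'c']
'c': index 2 in ['a', 'e', 'c'] -> ['c', 'a', 'e']
'c': index 0 in ['c', 'a', 'e'] -> ['c', 'a', 'e']
'c': index 0 in ['c', 'a', 'e'] -> ['c', 'a', 'e']
'a': index 1 in ['c', 'a', 'e'] -> ['a', 'c', 'e']


Output: [0, 1, 2, 2, 2, 0, 0, 1]


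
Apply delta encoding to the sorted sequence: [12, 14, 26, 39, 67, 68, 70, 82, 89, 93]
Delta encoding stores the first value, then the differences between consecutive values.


First value: 12
Deltas:
  14 - 12 = 2
  26 - 14 = 12
  39 - 26 = 13
  67 - 39 = 28
  68 - 67 = 1
  70 - 68 = 2
  82 - 70 = 12
  89 - 82 = 7
  93 - 89 = 4


Delta encoded: [12, 2, 12, 13, 28, 1, 2, 12, 7, 4]


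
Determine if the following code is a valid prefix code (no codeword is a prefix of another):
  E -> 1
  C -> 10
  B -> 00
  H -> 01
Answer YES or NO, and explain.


Checking each pair (does one codeword prefix another?):
  E='1' vs C='10': prefix -- VIOLATION

NO -- this is NOT a valid prefix code. E (1) is a prefix of C (10).


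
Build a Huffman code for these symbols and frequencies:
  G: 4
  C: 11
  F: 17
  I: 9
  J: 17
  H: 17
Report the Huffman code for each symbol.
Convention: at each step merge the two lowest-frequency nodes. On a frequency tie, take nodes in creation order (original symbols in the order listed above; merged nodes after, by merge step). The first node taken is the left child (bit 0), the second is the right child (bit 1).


Huffman tree construction:
Step 1: Merge G(4) + I(9) = 13
Step 2: Merge C(11) + (G+I)(13) = 24
Step 3: Merge F(17) + J(17) = 34
Step 4: Merge H(17) + (C+(G+I))(24) = 41
Step 5: Merge (F+J)(34) + (H+(C+(G+I)))(41) = 75
Read each symbol's code off the tree from the root (left child = 0, right child = 1).

Codes:
  G: 1110 (length 4)
  C: 110 (length 3)
  F: 00 (length 2)
  I: 1111 (length 4)
  J: 01 (length 2)
  H: 10 (length 2)
Average code length: 187/75 = 2.4933 bits/symbol


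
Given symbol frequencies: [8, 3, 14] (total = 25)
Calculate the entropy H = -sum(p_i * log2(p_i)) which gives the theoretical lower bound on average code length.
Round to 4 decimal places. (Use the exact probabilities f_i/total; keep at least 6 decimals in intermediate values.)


Per-symbol terms -p_i * log2(p_i) with p_i = f_i/25:
  p = 8/25 = 0.320000: log2(p) = -1.643856, -p*log2(p) = 0.526034
  p = 3/25 = 0.120000: log2(p) = -3.058894, -p*log2(p) = 0.367067
  p = 14/25 = 0.560000: log2(p) = -0.836501, -p*log2(p) = 0.468441
H = 0.526034 + 0.367067 + 0.468441 = 1.361542

H = 1.3615 bits/symbol


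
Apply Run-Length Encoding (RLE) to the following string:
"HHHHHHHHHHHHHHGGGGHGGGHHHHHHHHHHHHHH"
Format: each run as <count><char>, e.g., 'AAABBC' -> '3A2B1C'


Scanning runs left to right:
  i=0: run of 'H' x 14 -> '14H'
  i=14: run of 'G' x 4 -> '4G'
  i=18: run of 'H' x 1 -> '1H'
  i=19: run of 'G' x 3 -> '3G'
  i=22: run of 'H' x 14 -> '14H'

RLE = 14H4G1H3G14H


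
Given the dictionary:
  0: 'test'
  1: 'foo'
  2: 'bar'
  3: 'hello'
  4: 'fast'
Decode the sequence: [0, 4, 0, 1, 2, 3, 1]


Look up each index in the dictionary:
  0 -> 'test'
  4 -> 'fast'
  0 -> 'test'
  1 -> 'foo'
  2 -> 'bar'
  3 -> 'hello'
  1 -> 'foo'

Decoded: "test fast test foo bar hello foo"


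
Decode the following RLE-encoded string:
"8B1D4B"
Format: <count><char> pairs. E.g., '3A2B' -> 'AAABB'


Expanding each <count><char> pair:
  8B -> 'BBBBBBBB'
  1D -> 'D'
  4B -> 'BBBB'

Decoded = BBBBBBBBDBBBB


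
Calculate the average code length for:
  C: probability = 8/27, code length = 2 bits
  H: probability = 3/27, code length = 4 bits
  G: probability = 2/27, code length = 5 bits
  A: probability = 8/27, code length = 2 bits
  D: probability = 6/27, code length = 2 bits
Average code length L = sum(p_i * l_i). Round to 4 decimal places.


Weighted contributions p_i * l_i:
  C: (8/27) * 2 = 16/27
  H: (3/27) * 4 = 12/27
  G: (2/27) * 5 = 10/27
  A: (8/27) * 2 = 16/27
  D: (6/27) * 2 = 12/27
Sum = (16 + 12 + 10 + 16 + 12)/27 = 66/27

L = 66/27 = 2.4444 bits/symbol


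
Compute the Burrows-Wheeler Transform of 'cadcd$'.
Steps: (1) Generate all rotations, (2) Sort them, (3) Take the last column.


Rotations (sorted):
  0: $cadcd -> last char: d
  1: adcd$c -> last char: c
  2: cadcd$ -> last char: $
  3: cd$cad -> last char: d
  4: d$cadc -> last char: c
  5: dcd$ca -> last char: a


BWT = dc$dca


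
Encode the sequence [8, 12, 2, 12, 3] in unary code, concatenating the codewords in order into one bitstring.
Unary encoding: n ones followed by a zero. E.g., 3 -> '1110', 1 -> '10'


Encode each number as n ones followed by a terminating 0:
  8 -> 111111110 (9 bits)
  12 -> 1111111111110 (13 bits)
  2 -> 110 (3 bits)
  12 -> 1111111111110 (13 bits)
  3 -> 1110 (4 bits)
Total length = 9 + 13 + 3 + 13 + 4 = 42 bits.

Unary([8, 12, 2, 12, 3]) = 111111110111111111111011011111111111101110 (42 bits)


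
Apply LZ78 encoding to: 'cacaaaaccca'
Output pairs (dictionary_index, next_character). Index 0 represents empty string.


LZ78 encoding steps:
Dictionary: {0: ''}
Step 1: w='' (idx 0), next='c' -> output (0, 'c'), add 'c' as idx 1
Step 2: w='' (idx 0), next='a' -> output (0, 'a'), add 'a' as idx 2
Step 3: w='c' (idx 1), next='a' -> output (1, 'a'), add 'ca' as idx 3
Step 4: w='a' (idx 2), next='a' -> output (2, 'a'), add 'aa' as idx 4
Step 5: w='a' (idx 2), next='c' -> output (2, 'c'), add 'ac' as idx 5
Step 6: w='c' (idx 1), next='c' -> output (1, 'c'), add 'cc' as idx 6
Step 7: w='a' (idx 2), end of input -> output (2, '')


Encoded: [(0, 'c'), (0, 'a'), (1, 'a'), (2, 'a'), (2, 'c'), (1, 'c'), (2, '')]


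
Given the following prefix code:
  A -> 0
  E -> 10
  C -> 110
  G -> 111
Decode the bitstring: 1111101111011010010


Decoding step by step:
Bits 111 -> G
Bits 110 -> C
Bits 111 -> G
Bits 10 -> E
Bits 110 -> C
Bits 10 -> E
Bits 0 -> A
Bits 10 -> E


Decoded message: GCGECEAE


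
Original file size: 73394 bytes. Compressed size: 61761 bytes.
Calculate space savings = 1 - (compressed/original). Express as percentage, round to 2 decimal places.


ratio = compressed/original = 61761/73394 = 0.841499
savings = 1 - ratio = 1 - 0.841499 = 0.158501
as a percentage: 0.158501 * 100 = 15.85%

Space savings = 1 - 61761/73394 = 15.85%


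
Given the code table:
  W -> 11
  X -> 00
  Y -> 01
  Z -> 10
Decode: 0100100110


Decoding:
01 -> Y
00 -> X
10 -> Z
01 -> Y
10 -> Z


Result: YXZYZ


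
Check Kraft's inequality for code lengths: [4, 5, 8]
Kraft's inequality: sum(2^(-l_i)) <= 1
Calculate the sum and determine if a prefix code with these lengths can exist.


Sum = 2^(-4) + 2^(-5) + 2^(-8)
    = 0.0625 + 0.03125 + 0.00390625
    = 25/256 = 0.09765625
Since 0.09765625 <= 1, Kraft's inequality IS satisfied.
A prefix code with these lengths CAN exist.

Kraft sum = 0.09765625. Satisfied.


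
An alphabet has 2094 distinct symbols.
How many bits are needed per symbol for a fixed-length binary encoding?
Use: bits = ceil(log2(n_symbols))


log2(2094) = 11.032
Bracket: 2^11 = 2048 < 2094 <= 2^12 = 4096
So ceil(log2(2094)) = 12

bits = ceil(log2(2094)) = ceil(11.032) = 12 bits


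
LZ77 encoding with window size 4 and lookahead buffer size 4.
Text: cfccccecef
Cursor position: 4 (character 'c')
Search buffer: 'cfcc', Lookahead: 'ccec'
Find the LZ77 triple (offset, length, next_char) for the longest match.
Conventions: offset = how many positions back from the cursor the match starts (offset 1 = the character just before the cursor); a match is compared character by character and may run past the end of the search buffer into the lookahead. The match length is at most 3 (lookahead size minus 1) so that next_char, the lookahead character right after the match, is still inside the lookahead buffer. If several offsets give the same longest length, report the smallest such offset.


Try each offset into the search buffer:
  offset=1 (pos 3, char 'c'): match length 2
  offset=2 (pos 2, char 'c'): match length 2
  offset=3 (pos 1, char 'f'): match length 0
  offset=4 (pos 0, char 'c'): match length 1
Longest match has length 2, found at offsets 1, 2; take the smallest, offset 1.
next_char = character at position 4 + 2 = 6 -> 'e'

Best match: offset=1, length=2 (matching 'cc' starting at position 3)
LZ77 triple: (1, 2, 'e')


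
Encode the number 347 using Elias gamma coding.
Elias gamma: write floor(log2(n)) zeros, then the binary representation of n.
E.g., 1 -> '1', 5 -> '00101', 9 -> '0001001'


num_bits = floor(log2(347)) + 1 = 9
leading_zeros = num_bits - 1 = 8
binary(347) = 101011011

Elias gamma(347) = '00000000' + '101011011' = 00000000101011011 (17 bits)


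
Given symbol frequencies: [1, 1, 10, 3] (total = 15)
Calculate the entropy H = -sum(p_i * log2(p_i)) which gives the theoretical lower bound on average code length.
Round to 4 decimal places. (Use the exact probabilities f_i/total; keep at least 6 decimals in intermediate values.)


Per-symbol terms -p_i * log2(p_i) with p_i = f_i/15:
  p = 1/15 = 0.066667: log2(p) = -3.906891, -p*log2(p) = 0.260459
  p = 1/15 = 0.066667: log2(p) = -3.906891, -p*log2(p) = 0.260459
  p = 10/15 = 0.666667: log2(p) = -0.584963, -p*log2(p) = 0.389975
  p = 3/15 = 0.200000: log2(p) = -2.321928, -p*log2(p) = 0.464386
H = 0.260459 + 0.260459 + 0.389975 + 0.464386 = 1.375279

H = 1.3753 bits/symbol


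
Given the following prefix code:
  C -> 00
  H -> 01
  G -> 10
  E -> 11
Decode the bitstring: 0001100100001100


Decoding step by step:
Bits 00 -> C
Bits 01 -> H
Bits 10 -> G
Bits 01 -> H
Bits 00 -> C
Bits 00 -> C
Bits 11 -> E
Bits 00 -> C


Decoded message: CHGHCCEC


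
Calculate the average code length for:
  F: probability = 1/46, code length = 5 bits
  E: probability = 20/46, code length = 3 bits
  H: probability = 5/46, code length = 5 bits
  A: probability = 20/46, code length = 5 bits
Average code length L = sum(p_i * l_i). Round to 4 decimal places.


Weighted contributions p_i * l_i:
  F: (1/46) * 5 = 5/46
  E: (20/46) * 3 = 60/46
  H: (5/46) * 5 = 25/46
  A: (20/46) * 5 = 100/46
Sum = (5 + 60 + 25 + 100)/46 = 190/46

L = 190/46 = 4.1304 bits/symbol


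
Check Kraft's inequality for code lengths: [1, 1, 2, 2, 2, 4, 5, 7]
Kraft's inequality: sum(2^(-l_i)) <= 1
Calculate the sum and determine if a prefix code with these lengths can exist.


Sum = 2^(-1) + 2^(-1) + 2^(-2) + 2^(-2) + 2^(-2) + 2^(-4) + 2^(-5) + 2^(-7)
    = 0.5 + 0.5 + 0.25 + 0.25 + 0.25 + 0.0625 + 0.03125 + 0.0078125
    = 237/128 = 1.8515625
Since 1.8515625 > 1, Kraft's inequality is NOT satisfied.
A prefix code with these lengths CANNOT exist.

Kraft sum = 1.8515625. Not satisfied.


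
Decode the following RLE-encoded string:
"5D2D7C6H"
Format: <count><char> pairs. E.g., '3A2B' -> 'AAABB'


Expanding each <count><char> pair:
  5D -> 'DDDDD'
  2D -> 'DD'
  7C -> 'CCCCCCC'
  6H -> 'HHHHHH'

Decoded = DDDDDDDCCCCCCCHHHHHH


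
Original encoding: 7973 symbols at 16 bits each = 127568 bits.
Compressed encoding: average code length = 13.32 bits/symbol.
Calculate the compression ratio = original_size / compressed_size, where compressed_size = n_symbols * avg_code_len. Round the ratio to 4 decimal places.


original_size = n_symbols * orig_bits = 7973 * 16 = 127568 bits
compressed_size = n_symbols * avg_code_len = 7973 * 13.32 = 106200.36 bits
ratio = original_size / compressed_size = 127568 / 106200.36 = 1.2012

Compression ratio = 1.2012


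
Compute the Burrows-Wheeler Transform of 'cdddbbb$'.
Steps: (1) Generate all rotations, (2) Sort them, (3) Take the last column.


Rotations (sorted):
  0: $cdddbbb -> last char: b
  1: b$cdddbb -> last char: b
  2: bb$cdddb -> last char: b
  3: bbb$cddd -> last char: d
  4: cdddbbb$ -> last char: $
  5: dbbb$cdd -> last char: d
  6: ddbbb$cd -> last char: d
  7: dddbbb$c -> last char: c


BWT = bbbd$ddc


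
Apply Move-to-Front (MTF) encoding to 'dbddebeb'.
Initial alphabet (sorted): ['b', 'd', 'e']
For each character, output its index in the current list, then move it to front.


MTF encoding:
'd': index 1 in ['b', 'd', 'e'] -> ['d', 'b', 'e']
'b': index 1 in ['d', 'b', 'e'] -> ['b', 'd', 'e']
'd': index 1 in ['b', 'd', 'e'] -> ['d', 'b', 'e']
'd': index 0 in ['d', 'b', 'e'] -> ['d', 'b', 'e']
'e': index 2 in ['d', 'b', 'e'] -> ['e', 'd', 'b']
'b': index 2 in ['e', 'd', 'b'] -> ['b', 'e', 'd']
'e': index 1 in ['b', 'e', 'd'] -> ['e', 'b', 'd']
'b': index 1 in ['e', 'b', 'd'] -> ['b', 'e', 'd']


Output: [1, 1, 1, 0, 2, 2, 1, 1]


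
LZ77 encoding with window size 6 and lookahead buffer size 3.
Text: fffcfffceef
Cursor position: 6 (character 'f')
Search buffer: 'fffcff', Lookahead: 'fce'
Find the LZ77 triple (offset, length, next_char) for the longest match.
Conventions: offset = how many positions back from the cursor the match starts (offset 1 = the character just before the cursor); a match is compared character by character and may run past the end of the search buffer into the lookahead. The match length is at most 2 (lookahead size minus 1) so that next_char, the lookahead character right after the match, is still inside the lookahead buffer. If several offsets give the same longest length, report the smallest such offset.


Try each offset into the search buffer:
  offset=1 (pos 5, char 'f'): match length 1
  offset=2 (pos 4, char 'f'): match length 1
  offset=3 (pos 3, char 'c'): match length 0
  offset=4 (pos 2, char 'f'): match length 2
  offset=5 (pos 1, char 'f'): match length 1
  offset=6 (pos 0, char 'f'): match length 1
Longest match has length 2 at offset 4.
next_char = character at position 6 + 2 = 8 -> 'e'

Best match: offset=4, length=2 (matching 'fc' starting at position 2)
LZ77 triple: (4, 2, 'e')


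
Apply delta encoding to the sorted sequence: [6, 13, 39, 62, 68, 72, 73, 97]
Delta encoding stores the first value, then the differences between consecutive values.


First value: 6
Deltas:
  13 - 6 = 7
  39 - 13 = 26
  62 - 39 = 23
  68 - 62 = 6
  72 - 68 = 4
  73 - 72 = 1
  97 - 73 = 24


Delta encoded: [6, 7, 26, 23, 6, 4, 1, 24]


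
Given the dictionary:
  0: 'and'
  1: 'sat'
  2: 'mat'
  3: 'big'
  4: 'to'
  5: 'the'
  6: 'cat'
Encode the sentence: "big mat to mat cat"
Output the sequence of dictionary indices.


Look up each word in the dictionary:
  'big' -> 3
  'mat' -> 2
  'to' -> 4
  'mat' -> 2
  'cat' -> 6

Encoded: [3, 2, 4, 2, 6]


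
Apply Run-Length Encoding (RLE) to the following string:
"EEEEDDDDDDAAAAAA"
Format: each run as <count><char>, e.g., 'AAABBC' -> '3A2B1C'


Scanning runs left to right:
  i=0: run of 'E' x 4 -> '4E'
  i=4: run of 'D' x 6 -> '6D'
  i=10: run of 'A' x 6 -> '6A'

RLE = 4E6D6A


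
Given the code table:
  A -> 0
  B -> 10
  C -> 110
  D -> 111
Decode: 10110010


Decoding:
10 -> B
110 -> C
0 -> A
10 -> B


Result: BCAB


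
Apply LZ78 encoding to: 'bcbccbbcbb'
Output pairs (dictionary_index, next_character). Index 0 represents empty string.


LZ78 encoding steps:
Dictionary: {0: ''}
Step 1: w='' (idx 0), next='b' -> output (0, 'b'), add 'b' as idx 1
Step 2: w='' (idx 0), next='c' -> output (0, 'c'), add 'c' as idx 2
Step 3: w='b' (idx 1), next='c' -> output (1, 'c'), add 'bc' as idx 3
Step 4: w='c' (idx 2), next='b' -> output (2, 'b'), add 'cb' as idx 4
Step 5: w='bc' (idx 3), next='b' -> output (3, 'b'), add 'bcb' as idx 5
Step 6: w='b' (idx 1), end of input -> output (1, '')


Encoded: [(0, 'b'), (0, 'c'), (1, 'c'), (2, 'b'), (3, 'b'), (1, '')]


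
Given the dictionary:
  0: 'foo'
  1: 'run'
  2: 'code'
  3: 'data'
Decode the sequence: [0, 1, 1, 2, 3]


Look up each index in the dictionary:
  0 -> 'foo'
  1 -> 'run'
  1 -> 'run'
  2 -> 'code'
  3 -> 'data'

Decoded: "foo run run code data"


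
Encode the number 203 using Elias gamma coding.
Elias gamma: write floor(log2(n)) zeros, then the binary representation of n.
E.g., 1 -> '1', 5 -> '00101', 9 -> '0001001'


num_bits = floor(log2(203)) + 1 = 8
leading_zeros = num_bits - 1 = 7
binary(203) = 11001011

Elias gamma(203) = '0000000' + '11001011' = 000000011001011 (15 bits)


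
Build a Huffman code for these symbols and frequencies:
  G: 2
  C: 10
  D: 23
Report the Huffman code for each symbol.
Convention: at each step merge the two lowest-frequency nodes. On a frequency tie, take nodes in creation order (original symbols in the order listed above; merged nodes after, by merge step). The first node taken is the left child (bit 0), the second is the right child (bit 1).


Huffman tree construction:
Step 1: Merge G(2) + C(10) = 12
Step 2: Merge (G+C)(12) + D(23) = 35
Read each symbol's code off the tree from the root (left child = 0, right child = 1).

Codes:
  G: 00 (length 2)
  C: 01 (length 2)
  D: 1 (length 1)
Average code length: 47/35 = 1.3429 bits/symbol


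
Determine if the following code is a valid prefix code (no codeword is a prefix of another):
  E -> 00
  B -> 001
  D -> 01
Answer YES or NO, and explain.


Checking each pair (does one codeword prefix another?):
  E='00' vs B='001': prefix -- VIOLATION

NO -- this is NOT a valid prefix code. E (00) is a prefix of B (001).


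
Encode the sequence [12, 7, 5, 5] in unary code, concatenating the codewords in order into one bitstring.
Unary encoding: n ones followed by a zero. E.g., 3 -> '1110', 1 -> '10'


Encode each number as n ones followed by a terminating 0:
  12 -> 1111111111110 (13 bits)
  7 -> 11111110 (8 bits)
  5 -> 111110 (6 bits)
  5 -> 111110 (6 bits)
Total length = 13 + 8 + 6 + 6 = 33 bits.

Unary([12, 7, 5, 5]) = 111111111111011111110111110111110 (33 bits)


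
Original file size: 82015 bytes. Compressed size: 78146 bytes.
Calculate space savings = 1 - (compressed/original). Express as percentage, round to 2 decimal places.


ratio = compressed/original = 78146/82015 = 0.952826
savings = 1 - ratio = 1 - 0.952826 = 0.047174
as a percentage: 0.047174 * 100 = 4.72%

Space savings = 1 - 78146/82015 = 4.72%


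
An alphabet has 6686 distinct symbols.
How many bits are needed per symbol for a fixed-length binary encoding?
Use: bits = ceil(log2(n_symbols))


log2(6686) = 12.7069
Bracket: 2^12 = 4096 < 6686 <= 2^13 = 8192
So ceil(log2(6686)) = 13

bits = ceil(log2(6686)) = ceil(12.7069) = 13 bits


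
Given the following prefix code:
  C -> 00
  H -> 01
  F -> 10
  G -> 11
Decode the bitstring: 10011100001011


Decoding step by step:
Bits 10 -> F
Bits 01 -> H
Bits 11 -> G
Bits 00 -> C
Bits 00 -> C
Bits 10 -> F
Bits 11 -> G


Decoded message: FHGCCFG


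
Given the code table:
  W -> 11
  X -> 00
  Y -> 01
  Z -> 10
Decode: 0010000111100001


Decoding:
00 -> X
10 -> Z
00 -> X
01 -> Y
11 -> W
10 -> Z
00 -> X
01 -> Y


Result: XZXYWZXY


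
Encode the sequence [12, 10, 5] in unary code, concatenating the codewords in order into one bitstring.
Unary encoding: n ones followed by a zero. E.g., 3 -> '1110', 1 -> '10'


Encode each number as n ones followed by a terminating 0:
  12 -> 1111111111110 (13 bits)
  10 -> 11111111110 (11 bits)
  5 -> 111110 (6 bits)
Total length = 13 + 11 + 6 = 30 bits.

Unary([12, 10, 5]) = 111111111111011111111110111110 (30 bits)


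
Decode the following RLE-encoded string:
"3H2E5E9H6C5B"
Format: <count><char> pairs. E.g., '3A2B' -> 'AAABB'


Expanding each <count><char> pair:
  3H -> 'HHH'
  2E -> 'EE'
  5E -> 'EEEEE'
  9H -> 'HHHHHHHHH'
  6C -> 'CCCCCC'
  5B -> 'BBBBB'

Decoded = HHHEEEEEEEHHHHHHHHHCCCCCCBBBBB


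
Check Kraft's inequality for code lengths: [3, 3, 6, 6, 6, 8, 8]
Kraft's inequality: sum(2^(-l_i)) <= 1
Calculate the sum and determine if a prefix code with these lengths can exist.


Sum = 2^(-3) + 2^(-3) + 2^(-6) + 2^(-6) + 2^(-6) + 2^(-8) + 2^(-8)
    = 0.125 + 0.125 + 0.015625 + 0.015625 + 0.015625 + 0.00390625 + 0.00390625
    = 78/256 = 0.3046875
Since 0.3046875 <= 1, Kraft's inequality IS satisfied.
A prefix code with these lengths CAN exist.

Kraft sum = 0.3046875. Satisfied.


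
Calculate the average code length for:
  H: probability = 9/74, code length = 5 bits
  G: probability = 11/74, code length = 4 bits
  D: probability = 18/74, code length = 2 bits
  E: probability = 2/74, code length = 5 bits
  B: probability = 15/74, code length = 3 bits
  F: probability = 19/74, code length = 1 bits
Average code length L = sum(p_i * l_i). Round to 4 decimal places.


Weighted contributions p_i * l_i:
  H: (9/74) * 5 = 45/74
  G: (11/74) * 4 = 44/74
  D: (18/74) * 2 = 36/74
  E: (2/74) * 5 = 10/74
  B: (15/74) * 3 = 45/74
  F: (19/74) * 1 = 19/74
Sum = (45 + 44 + 36 + 10 + 45 + 19)/74 = 199/74

L = 199/74 = 2.6892 bits/symbol


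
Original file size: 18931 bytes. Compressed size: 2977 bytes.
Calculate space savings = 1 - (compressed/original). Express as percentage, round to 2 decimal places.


ratio = compressed/original = 2977/18931 = 0.157255
savings = 1 - ratio = 1 - 0.157255 = 0.842745
as a percentage: 0.842745 * 100 = 84.27%

Space savings = 1 - 2977/18931 = 84.27%


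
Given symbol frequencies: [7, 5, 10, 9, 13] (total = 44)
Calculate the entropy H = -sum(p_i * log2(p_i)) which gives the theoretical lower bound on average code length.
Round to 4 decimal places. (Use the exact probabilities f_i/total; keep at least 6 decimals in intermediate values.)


Per-symbol terms -p_i * log2(p_i) with p_i = f_i/44:
  p = 7/44 = 0.159091: log2(p) = -2.652077, -p*log2(p) = 0.421921
  p = 5/44 = 0.113636: log2(p) = -3.137504, -p*log2(p) = 0.356534
  p = 10/44 = 0.227273: log2(p) = -2.137504, -p*log2(p) = 0.485796
  p = 9/44 = 0.204545: log2(p) = -2.289507, -p*log2(p) = 0.468308
  p = 13/44 = 0.295455: log2(p) = -1.758992, -p*log2(p) = 0.519702
H = 0.421921 + 0.356534 + 0.485796 + 0.468308 + 0.519702 = 2.252261

H = 2.2523 bits/symbol


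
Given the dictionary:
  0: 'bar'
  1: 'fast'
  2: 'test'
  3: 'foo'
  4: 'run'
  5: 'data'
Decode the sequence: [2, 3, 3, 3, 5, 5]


Look up each index in the dictionary:
  2 -> 'test'
  3 -> 'foo'
  3 -> 'foo'
  3 -> 'foo'
  5 -> 'data'
  5 -> 'data'

Decoded: "test foo foo foo data data"


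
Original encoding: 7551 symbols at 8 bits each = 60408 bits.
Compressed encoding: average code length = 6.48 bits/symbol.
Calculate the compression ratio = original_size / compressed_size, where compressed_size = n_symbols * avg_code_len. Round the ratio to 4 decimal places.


original_size = n_symbols * orig_bits = 7551 * 8 = 60408 bits
compressed_size = n_symbols * avg_code_len = 7551 * 6.48 = 48930.48 bits
ratio = original_size / compressed_size = 60408 / 48930.48 = 1.2346

Compression ratio = 1.2346


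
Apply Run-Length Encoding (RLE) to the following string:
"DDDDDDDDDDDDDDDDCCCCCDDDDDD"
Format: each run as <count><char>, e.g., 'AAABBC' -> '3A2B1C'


Scanning runs left to right:
  i=0: run of 'D' x 16 -> '16D'
  i=16: run of 'C' x 5 -> '5C'
  i=21: run of 'D' x 6 -> '6D'

RLE = 16D5C6D


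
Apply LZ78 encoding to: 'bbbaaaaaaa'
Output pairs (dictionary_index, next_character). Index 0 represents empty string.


LZ78 encoding steps:
Dictionary: {0: ''}
Step 1: w='' (idx 0), next='b' -> output (0, 'b'), add 'b' as idx 1
Step 2: w='b' (idx 1), next='b' -> output (1, 'b'), add 'bb' as idx 2
Step 3: w='' (idx 0), next='a' -> output (0, 'a'), add 'a' as idx 3
Step 4: w='a' (idx 3), next='a' -> output (3, 'a'), add 'aa' as idx 4
Step 5: w='aa' (idx 4), next='a' -> output (4, 'a'), add 'aaa' as idx 5
Step 6: w='a' (idx 3), end of input -> output (3, '')


Encoded: [(0, 'b'), (1, 'b'), (0, 'a'), (3, 'a'), (4, 'a'), (3, '')]


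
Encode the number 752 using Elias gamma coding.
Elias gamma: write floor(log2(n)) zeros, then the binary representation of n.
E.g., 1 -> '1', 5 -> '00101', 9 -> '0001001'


num_bits = floor(log2(752)) + 1 = 10
leading_zeros = num_bits - 1 = 9
binary(752) = 1011110000

Elias gamma(752) = '000000000' + '1011110000' = 0000000001011110000 (19 bits)


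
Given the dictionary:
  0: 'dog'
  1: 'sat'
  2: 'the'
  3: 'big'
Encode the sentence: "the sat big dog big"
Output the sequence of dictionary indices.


Look up each word in the dictionary:
  'the' -> 2
  'sat' -> 1
  'big' -> 3
  'dog' -> 0
  'big' -> 3

Encoded: [2, 1, 3, 0, 3]


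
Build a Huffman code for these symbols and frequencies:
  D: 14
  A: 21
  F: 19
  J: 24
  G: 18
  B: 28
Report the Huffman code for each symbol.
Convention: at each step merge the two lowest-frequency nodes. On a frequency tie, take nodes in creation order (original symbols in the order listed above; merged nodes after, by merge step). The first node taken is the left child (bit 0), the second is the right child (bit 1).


Huffman tree construction:
Step 1: Merge D(14) + G(18) = 32
Step 2: Merge F(19) + A(21) = 40
Step 3: Merge J(24) + B(28) = 52
Step 4: Merge (D+G)(32) + (F+A)(40) = 72
Step 5: Merge (J+B)(52) + ((D+G)+(F+A))(72) = 124
Read each symbol's code off the tree from the root (left child = 0, right child = 1).

Codes:
  D: 100 (length 3)
  A: 111 (length 3)
  F: 110 (length 3)
  J: 00 (length 2)
  G: 101 (length 3)
  B: 01 (length 2)
Average code length: 320/124 = 2.5806 bits/symbol


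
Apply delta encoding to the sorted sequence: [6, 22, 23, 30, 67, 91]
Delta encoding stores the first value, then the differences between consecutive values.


First value: 6
Deltas:
  22 - 6 = 16
  23 - 22 = 1
  30 - 23 = 7
  67 - 30 = 37
  91 - 67 = 24


Delta encoded: [6, 16, 1, 7, 37, 24]


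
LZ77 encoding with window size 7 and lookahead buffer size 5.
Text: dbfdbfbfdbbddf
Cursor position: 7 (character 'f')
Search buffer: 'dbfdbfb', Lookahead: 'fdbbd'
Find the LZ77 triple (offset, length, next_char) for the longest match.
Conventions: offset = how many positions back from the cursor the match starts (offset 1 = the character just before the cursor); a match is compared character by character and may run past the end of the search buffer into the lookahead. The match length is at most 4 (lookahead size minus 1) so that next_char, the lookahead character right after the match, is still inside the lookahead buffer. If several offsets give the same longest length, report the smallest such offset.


Try each offset into the search buffer:
  offset=1 (pos 6, char 'b'): match length 0
  offset=2 (pos 5, char 'f'): match length 1
  offset=3 (pos 4, char 'b'): match length 0
  offset=4 (pos 3, char 'd'): match length 0
  offset=5 (pos 2, char 'f'): match length 3
  offset=6 (pos 1, char 'b'): match length 0
  offset=7 (pos 0, char 'd'): match length 0
Longest match has length 3 at offset 5.
next_char = character at position 7 + 3 = 10 -> 'b'

Best match: offset=5, length=3 (matching 'fdb' starting at position 2)
LZ77 triple: (5, 3, 'b')


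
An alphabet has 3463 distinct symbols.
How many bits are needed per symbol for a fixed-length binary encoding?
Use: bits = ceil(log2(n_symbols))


log2(3463) = 11.7578
Bracket: 2^11 = 2048 < 3463 <= 2^12 = 4096
So ceil(log2(3463)) = 12

bits = ceil(log2(3463)) = ceil(11.7578) = 12 bits


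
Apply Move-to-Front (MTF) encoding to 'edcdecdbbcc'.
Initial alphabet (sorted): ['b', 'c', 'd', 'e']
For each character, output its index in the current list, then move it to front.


MTF encoding:
'e': index 3 in ['b', 'c', 'd', 'e'] -> ['e', 'b', 'c', 'd']
'd': index 3 in ['e', 'b', 'c', 'd'] -> ['d', 'e', 'b', 'c']
'c': index 3 in ['d', 'e', 'b', 'c'] -> ['c', 'd', 'e', 'b']
'd': index 1 in ['c', 'd', 'e', 'b'] -> ['d', 'c', 'e', 'b']
'e': index 2 in ['d', 'c', 'e', 'b'] -> ['e', 'd', 'c', 'b']
'c': index 2 in ['e', 'd', 'c', 'b'] -> ['c', 'e', 'd', 'b']
'd': index 2 in ['c', 'e', 'd', 'b'] -> ['d', 'c', 'e', 'b']
'b': index 3 in ['d', 'c', 'e', 'b'] -> ['b', 'd', 'c', 'e']
'b': index 0 in ['b', 'd', 'c', 'e'] -> ['b', 'd', 'c', 'e']
'c': index 2 in ['b', 'd', 'c', 'e'] -> ['c', 'b', 'd', 'e']
'c': index 0 in ['c', 'b', 'd', 'e'] -> ['c', 'b', 'd', 'e']


Output: [3, 3, 3, 1, 2, 2, 2, 3, 0, 2, 0]
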